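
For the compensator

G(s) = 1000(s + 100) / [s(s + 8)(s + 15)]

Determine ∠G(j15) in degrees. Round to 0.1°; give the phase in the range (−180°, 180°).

171.6°

At s = jω = j15:
zero (s+100): 100 + j15 → |·| = √(100²+15²) = √10225 ≈ 101.12, ∠ = arctan(15/100) ≈ 8.53°
pole (s+8): 8 + j15 → |·| = √(8²+15²) = √289 ≈ 17, ∠ = arctan(15/8) ≈ 61.93°
pole (s+15): 15 + j15 → |·| = √(15²+15²) = √450 ≈ 21.213, ∠ = arctan(15/15) ≈ 45.00°
pole at origin: |s| = 15, ∠ = 90.00° (in denominator)
∠G = 8.53° − 196.93° = -188.40° ≡ 171.60° (principal value)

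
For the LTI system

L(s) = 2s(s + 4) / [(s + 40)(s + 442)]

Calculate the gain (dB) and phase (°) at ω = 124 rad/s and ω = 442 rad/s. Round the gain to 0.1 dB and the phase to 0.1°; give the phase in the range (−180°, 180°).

At s = jω = j124:
zero (s+4): 4 + j124 → |·| = √(4²+124²) = √15392 ≈ 124.06, ∠ = arctan(124/4) ≈ 88.15°
zero at origin: s = j124 → |·| = 124, ∠ = 90.00°
pole (s+40): 40 + j124 → |·| = √(40²+124²) = √16976 ≈ 130.29, ∠ = arctan(124/40) ≈ 72.12°
pole (s+442): 442 + j124 → |·| = √(442²+124²) = √210740 ≈ 459.06, ∠ = arctan(124/442) ≈ 15.67°
|L| = 2 · 15383 / 59811 ≈ 0.51439
Gain = 20 log₁₀(0.51439) ≈ -5.77 dB
∠L = 178.15° − 87.79° = 90.36°

At s = jω = j442:
zero (s+4): 4 + j442 → |·| = √(4²+442²) = √195380 ≈ 442.02, ∠ = arctan(442/4) ≈ 89.48°
zero at origin: s = j442 → |·| = 442, ∠ = 90.00°
pole (s+40): 40 + j442 → |·| = √(40²+442²) = √196964 ≈ 443.81, ∠ = arctan(442/40) ≈ 84.83°
pole (s+442): 442 + j442 → |·| = √(442²+442²) = √390728 ≈ 625.08, ∠ = arctan(442/442) ≈ 45.00°
|L| = 2 · 1.9537e+05 / 2.7742e+05 ≈ 1.4085
Gain = 20 log₁₀(1.4085) ≈ 2.98 dB
∠L = 179.48° − 129.83° = 49.65°

ω = 124: -5.8 dB, 90.4°; ω = 442: 3.0 dB, 49.7°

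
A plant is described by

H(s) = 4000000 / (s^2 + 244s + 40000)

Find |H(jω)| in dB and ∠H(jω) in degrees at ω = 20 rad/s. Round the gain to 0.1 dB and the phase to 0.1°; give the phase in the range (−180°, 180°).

40.0 dB, -7.0°

At s = jω = j20:
quadratic: (j20)² + 244·j20 + 40000 = 39600 + j4880 → |·| ≈ 39900, ∠ ≈ 7.03°
|H| = 4000000 / 39900 ≈ 100.25
Gain = 20 log₁₀(100.25) ≈ 40.02 dB
∠H = 0.00° − 7.03° = -7.03°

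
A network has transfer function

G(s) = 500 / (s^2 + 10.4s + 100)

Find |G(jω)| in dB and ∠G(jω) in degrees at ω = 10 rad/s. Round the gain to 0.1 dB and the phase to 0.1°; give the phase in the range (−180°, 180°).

13.6 dB, -90.0°

At s = jω = j10:
quadratic: (j10)² + 10.4·j10 + 100 = 0 + j104 → |·| ≈ 104, ∠ ≈ 90.00°
|G| = 500 / 104 ≈ 4.8077
Gain = 20 log₁₀(4.8077) ≈ 13.64 dB
∠G = 0.00° − 90.00° = -90.00°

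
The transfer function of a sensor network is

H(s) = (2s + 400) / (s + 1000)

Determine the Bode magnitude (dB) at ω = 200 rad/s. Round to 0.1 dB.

Substitute s = j200:
Numerator: 2(j200) + 400 = 400 + j400
Denominator: (j200) + 1000 = 1000 + j200
|N| = √(400² + 400²) ≈ 565.69, ∠N ≈ 45.00°
|D| = √(1000² + 200²) ≈ 1019.8, ∠D ≈ 11.31°
|H| = 565.69 / 1019.8 ≈ 0.55471
Gain = 20 log₁₀(0.55471) ≈ -5.12 dB

-5.1 dB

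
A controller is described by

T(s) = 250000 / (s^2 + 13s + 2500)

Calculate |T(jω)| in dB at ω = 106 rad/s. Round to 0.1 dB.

29.0 dB

At s = jω = j106:
quadratic: (j106)² + 13·j106 + 2500 = -8736 + j1378 → |·| ≈ 8844, ∠ ≈ 171.04°
|T| = 250000 / 8844 ≈ 28.268
Gain = 20 log₁₀(28.268) ≈ 29.03 dB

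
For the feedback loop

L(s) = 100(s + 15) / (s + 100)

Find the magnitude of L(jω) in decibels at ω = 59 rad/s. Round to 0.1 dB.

34.4 dB

At s = jω = j59:
zero (s+15): 15 + j59 → |·| = √(15²+59²) = √3706 ≈ 60.877, ∠ = arctan(59/15) ≈ 75.74°
pole (s+100): 100 + j59 → |·| = √(100²+59²) = √13481 ≈ 116.11, ∠ = arctan(59/100) ≈ 30.54°
|L| = 100 · 60.877 / 116.11 ≈ 52.43
Gain = 20 log₁₀(52.43) ≈ 34.39 dB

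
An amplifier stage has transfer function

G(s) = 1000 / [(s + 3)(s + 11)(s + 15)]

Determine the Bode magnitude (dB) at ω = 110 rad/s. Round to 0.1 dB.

At s = jω = j110:
pole (s+3): 3 + j110 → |·| = √(3²+110²) = √12109 ≈ 110.04, ∠ = arctan(110/3) ≈ 88.44°
pole (s+11): 11 + j110 → |·| = √(11²+110²) = √12221 ≈ 110.55, ∠ = arctan(110/11) ≈ 84.29°
pole (s+15): 15 + j110 → |·| = √(15²+110²) = √12325 ≈ 111.02, ∠ = arctan(110/15) ≈ 82.23°
|G| = 1000 / 1.3505e+06 ≈ 0.00074047
Gain = 20 log₁₀(0.00074047) ≈ -62.61 dB

-62.6 dB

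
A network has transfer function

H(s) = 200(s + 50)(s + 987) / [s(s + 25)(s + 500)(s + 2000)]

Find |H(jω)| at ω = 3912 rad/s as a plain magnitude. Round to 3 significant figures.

At s = jω = j3912:
zero (s+50): 50 + j3912 → |·| = √(50²+3912²) = √15306244 ≈ 3912.3, ∠ = arctan(3912/50) ≈ 89.27°
zero (s+987): 987 + j3912 → |·| = √(987²+3912²) = √16277913 ≈ 4034.6, ∠ = arctan(3912/987) ≈ 75.84°
pole (s+25): 25 + j3912 → |·| = √(25²+3912²) = √15304369 ≈ 3912.1, ∠ = arctan(3912/25) ≈ 89.63°
pole (s+500): 500 + j3912 → |·| = √(500²+3912²) = √15553744 ≈ 3943.8, ∠ = arctan(3912/500) ≈ 82.72°
pole (s+2000): 2000 + j3912 → |·| = √(2000²+3912²) = √19303744 ≈ 4393.6, ∠ = arctan(3912/2000) ≈ 62.92°
pole at origin: |s| = 3912, ∠ = 90.00° (in denominator)
|H| = 200 · 1.5785e+07 / 2.6518e+14 ≈ 1.1905e-05

1.19e-05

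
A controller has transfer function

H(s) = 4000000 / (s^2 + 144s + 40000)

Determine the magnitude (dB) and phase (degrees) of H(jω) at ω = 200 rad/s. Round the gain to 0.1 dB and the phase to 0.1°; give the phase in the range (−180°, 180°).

At s = jω = j200:
quadratic: (j200)² + 144·j200 + 40000 = 0 + j28800 → |·| ≈ 28800, ∠ ≈ 90.00°
|H| = 4000000 / 28800 ≈ 138.89
Gain = 20 log₁₀(138.89) ≈ 42.85 dB
∠H = 0.00° − 90.00° = -90.00°

42.9 dB, -90.0°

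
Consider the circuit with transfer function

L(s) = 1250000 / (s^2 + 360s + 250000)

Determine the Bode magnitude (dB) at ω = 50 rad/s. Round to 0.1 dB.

At s = jω = j50:
quadratic: (j50)² + 360·j50 + 250000 = 247500 + j18000 → |·| ≈ 2.4815e+05, ∠ ≈ 4.16°
|L| = 1250000 / 2.4815e+05 ≈ 5.0373
Gain = 20 log₁₀(5.0373) ≈ 14.04 dB

14.0 dB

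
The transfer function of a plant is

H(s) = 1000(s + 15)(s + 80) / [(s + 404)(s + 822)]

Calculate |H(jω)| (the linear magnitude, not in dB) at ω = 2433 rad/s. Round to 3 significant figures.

At s = jω = j2433:
zero (s+15): 15 + j2433 → |·| = √(15²+2433²) = √5919714 ≈ 2433, ∠ = arctan(2433/15) ≈ 89.65°
zero (s+80): 80 + j2433 → |·| = √(80²+2433²) = √5925889 ≈ 2434.3, ∠ = arctan(2433/80) ≈ 88.12°
pole (s+404): 404 + j2433 → |·| = √(404²+2433²) = √6082705 ≈ 2466.3, ∠ = arctan(2433/404) ≈ 80.57°
pole (s+822): 822 + j2433 → |·| = √(822²+2433²) = √6595173 ≈ 2568.1, ∠ = arctan(2433/822) ≈ 71.33°
|H| = 1000 · 5.9227e+06 / 6.3337e+06 ≈ 935.11

935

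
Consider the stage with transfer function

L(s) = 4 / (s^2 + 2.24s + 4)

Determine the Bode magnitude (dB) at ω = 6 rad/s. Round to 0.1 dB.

At s = jω = j6:
quadratic: (j6)² + 2.24·j6 + 4 = -32 + j13.44 → |·| ≈ 34.708, ∠ ≈ 157.22°
|L| = 4 / 34.708 ≈ 0.11525
Gain = 20 log₁₀(0.11525) ≈ -18.77 dB

-18.8 dB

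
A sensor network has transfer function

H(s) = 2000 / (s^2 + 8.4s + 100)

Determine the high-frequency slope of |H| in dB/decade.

Each pole contributes −20 dB/decade at high frequency; each zero contributes +20 dB/decade.
Net: 0 zero(s) − 2 pole(s) → -40 dB/decade.

-40 dB/decade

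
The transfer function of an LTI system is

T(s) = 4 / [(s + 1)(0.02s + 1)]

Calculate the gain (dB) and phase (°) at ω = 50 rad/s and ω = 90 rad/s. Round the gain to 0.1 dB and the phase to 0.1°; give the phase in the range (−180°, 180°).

At ω = 50 rad/s:
pole (1 + j50·1) = 1 + j50 → |·| ≈ 50.01, ∠ ≈ 88.85°
pole (1 + j50·0.02) = 1 + j1 → |·| ≈ 1.4142, ∠ ≈ 45.00°
|T| = 4 · 1 / (50.01 · 1.4142) ≈ 0.056558
Gain = 20 log₁₀(0.056558) ≈ -24.95 dB
∠T = (0°) − (88.85° + 45.00°) = -133.85°

At ω = 90 rad/s:
pole (1 + j90·1) = 1 + j90 → |·| ≈ 90.006, ∠ ≈ 89.36°
pole (1 + j90·0.02) = 1 + j1.8 → |·| ≈ 2.0591, ∠ ≈ 60.95°
|T| = 4 · 1 / (90.006 · 2.0591) ≈ 0.021583
Gain = 20 log₁₀(0.021583) ≈ -33.32 dB
∠T = (0°) − (89.36° + 60.95°) = -150.31°

ω = 50: -25.0 dB, -133.9°; ω = 90: -33.3 dB, -150.3°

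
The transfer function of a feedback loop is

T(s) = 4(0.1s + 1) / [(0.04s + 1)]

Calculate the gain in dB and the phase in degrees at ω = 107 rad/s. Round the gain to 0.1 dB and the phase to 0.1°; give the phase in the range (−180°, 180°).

At ω = 107 rad/s:
zero (1 + j107·0.1) = 1 + j10.7 → |·| ≈ 10.747, ∠ ≈ 84.66°
pole (1 + j107·0.04) = 1 + j4.28 → |·| ≈ 4.3953, ∠ ≈ 76.85°
|T| = 4 · 10.747 / (4.3953) ≈ 9.7804
Gain = 20 log₁₀(9.7804) ≈ 19.81 dB
∠T = (84.66°) − (76.85°) = 7.81°

19.8 dB, 7.8°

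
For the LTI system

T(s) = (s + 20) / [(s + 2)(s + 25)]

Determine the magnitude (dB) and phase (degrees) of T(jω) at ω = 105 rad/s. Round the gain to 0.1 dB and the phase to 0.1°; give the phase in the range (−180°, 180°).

-40.5 dB, -86.3°

At s = jω = j105:
zero (s+20): 20 + j105 → |·| = √(20²+105²) = √11425 ≈ 106.89, ∠ = arctan(105/20) ≈ 79.22°
pole (s+2): 2 + j105 → |·| = √(2²+105²) = √11029 ≈ 105.02, ∠ = arctan(105/2) ≈ 88.91°
pole (s+25): 25 + j105 → |·| = √(25²+105²) = √11650 ≈ 107.94, ∠ = arctan(105/25) ≈ 76.61°
|T| = 1 · 106.89 / 11336 ≈ 0.0094293
Gain = 20 log₁₀(0.0094293) ≈ -40.51 dB
∠T = 79.22° − 165.52° = -86.30°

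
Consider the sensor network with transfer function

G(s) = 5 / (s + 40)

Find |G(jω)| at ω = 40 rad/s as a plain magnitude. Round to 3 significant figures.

Substitute s = j40:
Numerator: 5 = 5 + j0
Denominator: (j40) + 40 = 40 + j40
|N| = √(5² + 0²) ≈ 5, ∠N ≈ 0.00°
|D| = √(40² + 40²) ≈ 56.569, ∠D ≈ 45.00°
|G| = 5 / 56.569 ≈ 0.088388

0.0884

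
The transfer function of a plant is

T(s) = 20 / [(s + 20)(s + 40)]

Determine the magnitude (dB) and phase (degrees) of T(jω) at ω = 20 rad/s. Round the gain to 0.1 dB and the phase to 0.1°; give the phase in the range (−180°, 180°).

At s = jω = j20:
pole (s+20): 20 + j20 → |·| = √(20²+20²) = √800 ≈ 28.284, ∠ = arctan(20/20) ≈ 45.00°
pole (s+40): 40 + j20 → |·| = √(40²+20²) = √2000 ≈ 44.721, ∠ = arctan(20/40) ≈ 26.57°
|T| = 20 / 1264.9 ≈ 0.015812
Gain = 20 log₁₀(0.015812) ≈ -36.02 dB
∠T = 0.00° − 71.57° = -71.57°

-36.0 dB, -71.6°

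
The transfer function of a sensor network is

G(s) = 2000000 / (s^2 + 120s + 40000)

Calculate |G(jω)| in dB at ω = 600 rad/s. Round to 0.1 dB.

At s = jω = j600:
quadratic: (j600)² + 120·j600 + 40000 = -320000 + j72000 → |·| ≈ 3.28e+05, ∠ ≈ 167.32°
|G| = 2000000 / 3.28e+05 ≈ 6.0976
Gain = 20 log₁₀(6.0976) ≈ 15.70 dB

15.7 dB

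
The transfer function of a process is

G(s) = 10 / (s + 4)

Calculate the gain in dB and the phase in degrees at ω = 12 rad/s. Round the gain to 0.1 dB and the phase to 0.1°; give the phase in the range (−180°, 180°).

-2.0 dB, -71.6°

At s = jω = j12:
pole (s+4): 4 + j12 → |·| = √(4²+12²) = √160 ≈ 12.649, ∠ = arctan(12/4) ≈ 71.57°
|G| = 10 / 12.649 ≈ 0.79058
Gain = 20 log₁₀(0.79058) ≈ -2.04 dB
∠G = 0.00° − 71.57° = -71.57°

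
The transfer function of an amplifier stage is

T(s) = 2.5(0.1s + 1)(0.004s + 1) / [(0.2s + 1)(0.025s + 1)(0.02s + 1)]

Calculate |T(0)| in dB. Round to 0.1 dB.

T(0) = 2.5 · 1 / 1 = 2.5
20 log₁₀(2.5) ≈ 7.96 dB

8.0 dB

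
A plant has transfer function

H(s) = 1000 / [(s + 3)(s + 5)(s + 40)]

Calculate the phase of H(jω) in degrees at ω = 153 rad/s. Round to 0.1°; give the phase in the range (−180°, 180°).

At s = jω = j153:
pole (s+3): 3 + j153 → |·| = √(3²+153²) = √23418 ≈ 153.03, ∠ = arctan(153/3) ≈ 88.88°
pole (s+5): 5 + j153 → |·| = √(5²+153²) = √23434 ≈ 153.08, ∠ = arctan(153/5) ≈ 88.13°
pole (s+40): 40 + j153 → |·| = √(40²+153²) = √25009 ≈ 158.14, ∠ = arctan(153/40) ≈ 75.35°
∠H = 0.00° − 252.36° = -252.36° ≡ 107.64° (principal value)

107.6°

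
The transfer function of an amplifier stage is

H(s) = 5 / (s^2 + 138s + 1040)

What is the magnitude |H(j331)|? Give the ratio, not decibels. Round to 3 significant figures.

4.25e-05

Substitute s = j331:
Numerator: 5 = 5 + j0
Denominator: (j331)^2 + 138(j331) + 1040 = -108521 + j45678
|N| = √(5² + 0²) ≈ 5, ∠N ≈ 0.00°
|D| = √(108521² + 45678²) ≈ 1.1774e+05, ∠D ≈ 157.17°
|H| = 5 / 1.1774e+05 ≈ 4.2466e-05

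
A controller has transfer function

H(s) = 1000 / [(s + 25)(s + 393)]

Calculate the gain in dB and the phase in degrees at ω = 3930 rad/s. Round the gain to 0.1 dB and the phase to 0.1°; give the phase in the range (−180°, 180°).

At s = jω = j3930:
pole (s+25): 25 + j3930 → |·| = √(25²+3930²) = √15445525 ≈ 3930.1, ∠ = arctan(3930/25) ≈ 89.64°
pole (s+393): 393 + j3930 → |·| = √(393²+3930²) = √15599349 ≈ 3949.6, ∠ = arctan(3930/393) ≈ 84.29°
|H| = 1000 / 1.5522e+07 ≈ 6.4425e-05
Gain = 20 log₁₀(6.4425e-05) ≈ -83.82 dB
∠H = 0.00° − 173.93° = -173.93°

-83.8 dB, -173.9°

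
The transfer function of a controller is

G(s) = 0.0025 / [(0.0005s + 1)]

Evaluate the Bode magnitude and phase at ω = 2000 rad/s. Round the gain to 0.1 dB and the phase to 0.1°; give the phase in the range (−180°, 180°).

At ω = 2000 rad/s:
pole (1 + j2000·0.0005) = 1 + j1 → |·| ≈ 1.4142, ∠ ≈ 45.00°
|G| = 0.0025 · 1 / (1.4142) ≈ 0.0017678
Gain = 20 log₁₀(0.0017678) ≈ -55.05 dB
∠G = (0°) − (45.00°) = -45.00°

-55.1 dB, -45.0°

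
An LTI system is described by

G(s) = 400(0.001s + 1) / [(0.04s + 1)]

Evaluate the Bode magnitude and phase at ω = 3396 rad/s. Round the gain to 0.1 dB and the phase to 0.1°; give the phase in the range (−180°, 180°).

At ω = 3396 rad/s:
zero (1 + j3396·0.001) = 1 + j3.396 → |·| ≈ 3.5402, ∠ ≈ 73.59°
pole (1 + j3396·0.04) = 1 + j135.84 → |·| ≈ 135.84, ∠ ≈ 89.58°
|G| = 400 · 3.5402 / (135.84) ≈ 10.425
Gain = 20 log₁₀(10.425) ≈ 20.36 dB
∠G = (73.59°) − (89.58°) = -15.99°

20.4 dB, -16.0°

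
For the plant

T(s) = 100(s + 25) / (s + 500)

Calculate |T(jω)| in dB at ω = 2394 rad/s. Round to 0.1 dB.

39.8 dB

At s = jω = j2394:
zero (s+25): 25 + j2394 → |·| = √(25²+2394²) = √5731861 ≈ 2394.1, ∠ = arctan(2394/25) ≈ 89.40°
pole (s+500): 500 + j2394 → |·| = √(500²+2394²) = √5981236 ≈ 2445.7, ∠ = arctan(2394/500) ≈ 78.20°
|T| = 100 · 2394.1 / 2445.7 ≈ 97.89
Gain = 20 log₁₀(97.89) ≈ 39.81 dB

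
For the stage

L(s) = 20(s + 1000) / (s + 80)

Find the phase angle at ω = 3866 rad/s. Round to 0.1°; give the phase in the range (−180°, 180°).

At s = jω = j3866:
zero (s+1000): 1000 + j3866 → |·| = √(1000²+3866²) = √15945956 ≈ 3993.2, ∠ = arctan(3866/1000) ≈ 75.50°
pole (s+80): 80 + j3866 → |·| = √(80²+3866²) = √14952356 ≈ 3866.8, ∠ = arctan(3866/80) ≈ 88.81°
∠L = 75.50° − 88.81° = -13.31°

-13.3°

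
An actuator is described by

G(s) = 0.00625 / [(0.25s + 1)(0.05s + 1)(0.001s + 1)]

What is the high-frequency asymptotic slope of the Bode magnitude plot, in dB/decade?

-60 dB/decade

Each pole contributes −20 dB/decade at high frequency; each zero contributes +20 dB/decade.
Net: 0 zero(s) − 3 pole(s) → -60 dB/decade.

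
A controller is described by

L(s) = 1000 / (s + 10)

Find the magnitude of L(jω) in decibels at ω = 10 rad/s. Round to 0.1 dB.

37.0 dB

Substitute s = j10:
Numerator: 1000 = 1000 + j0
Denominator: (j10) + 10 = 10 + j10
|N| = √(1000² + 0²) ≈ 1000, ∠N ≈ 0.00°
|D| = √(10² + 10²) ≈ 14.142, ∠D ≈ 45.00°
|L| = 1000 / 14.142 ≈ 70.711
Gain = 20 log₁₀(70.711) ≈ 36.99 dB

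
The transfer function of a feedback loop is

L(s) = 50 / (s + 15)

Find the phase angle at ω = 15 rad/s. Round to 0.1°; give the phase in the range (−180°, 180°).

At s = jω = j15:
pole (s+15): 15 + j15 → |·| = √(15²+15²) = √450 ≈ 21.213, ∠ = arctan(15/15) ≈ 45.00°
∠L = 0.00° − 45.00° = -45.00°

-45.0°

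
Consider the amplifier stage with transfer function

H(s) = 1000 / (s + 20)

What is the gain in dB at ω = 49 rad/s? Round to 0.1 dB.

Substitute s = j49:
Numerator: 1000 = 1000 + j0
Denominator: (j49) + 20 = 20 + j49
|N| = √(1000² + 0²) ≈ 1000, ∠N ≈ 0.00°
|D| = √(20² + 49²) ≈ 52.924, ∠D ≈ 67.80°
|H| = 1000 / 52.924 ≈ 18.895
Gain = 20 log₁₀(18.895) ≈ 25.53 dB

25.5 dB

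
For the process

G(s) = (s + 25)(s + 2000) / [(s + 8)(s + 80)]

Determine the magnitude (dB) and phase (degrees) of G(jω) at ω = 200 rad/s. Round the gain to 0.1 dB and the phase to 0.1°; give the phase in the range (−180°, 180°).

19.5 dB, -67.3°

At s = jω = j200:
zero (s+25): 25 + j200 → |·| = √(25²+200²) = √40625 ≈ 201.56, ∠ = arctan(200/25) ≈ 82.87°
zero (s+2000): 2000 + j200 → |·| = √(2000²+200²) = √4040000 ≈ 2010, ∠ = arctan(200/2000) ≈ 5.71°
pole (s+8): 8 + j200 → |·| = √(8²+200²) = √40064 ≈ 200.16, ∠ = arctan(200/8) ≈ 87.71°
pole (s+80): 80 + j200 → |·| = √(80²+200²) = √46400 ≈ 215.41, ∠ = arctan(200/80) ≈ 68.20°
|G| = 1 · 4.0514e+05 / 43116 ≈ 9.3965
Gain = 20 log₁₀(9.3965) ≈ 19.46 dB
∠G = 88.58° − 155.91° = -67.33°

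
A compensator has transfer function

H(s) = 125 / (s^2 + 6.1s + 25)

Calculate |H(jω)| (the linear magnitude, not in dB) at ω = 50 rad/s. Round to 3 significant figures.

0.0501

At s = jω = j50:
quadratic: (j50)² + 6.1·j50 + 25 = -2475 + j305 → |·| ≈ 2493.7, ∠ ≈ 172.97°
|H| = 125 / 2493.7 ≈ 0.050126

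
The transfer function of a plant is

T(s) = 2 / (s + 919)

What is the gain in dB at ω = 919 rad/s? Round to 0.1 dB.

At s = jω = j919:
pole (s+919): 919 + j919 → |·| = √(919²+919²) = √1689122 ≈ 1299.7, ∠ = arctan(919/919) ≈ 45.00°
|T| = 2 / 1299.7 ≈ 0.0015388
Gain = 20 log₁₀(0.0015388) ≈ -56.26 dB

-56.3 dB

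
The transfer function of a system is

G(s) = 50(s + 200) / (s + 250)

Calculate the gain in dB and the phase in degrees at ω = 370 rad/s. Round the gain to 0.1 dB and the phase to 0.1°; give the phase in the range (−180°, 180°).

At s = jω = j370:
zero (s+200): 200 + j370 → |·| = √(200²+370²) = √176900 ≈ 420.59, ∠ = arctan(370/200) ≈ 61.61°
pole (s+250): 250 + j370 → |·| = √(250²+370²) = √199400 ≈ 446.54, ∠ = arctan(370/250) ≈ 55.95°
|G| = 50 · 420.59 / 446.54 ≈ 47.094
Gain = 20 log₁₀(47.094) ≈ 33.46 dB
∠G = 61.61° − 55.95° = 5.66°

33.5 dB, 5.7°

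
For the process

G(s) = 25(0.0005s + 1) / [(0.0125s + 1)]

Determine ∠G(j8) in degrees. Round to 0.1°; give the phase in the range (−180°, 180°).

-5.5°

At ω = 8 rad/s:
zero (1 + j8·0.0005) = 1 + j0.004 → |·| ≈ 1, ∠ ≈ 0.23°
pole (1 + j8·0.0125) = 1 + j0.1 → |·| ≈ 1.005, ∠ ≈ 5.71°
∠G = (0.23°) − (5.71°) = -5.48°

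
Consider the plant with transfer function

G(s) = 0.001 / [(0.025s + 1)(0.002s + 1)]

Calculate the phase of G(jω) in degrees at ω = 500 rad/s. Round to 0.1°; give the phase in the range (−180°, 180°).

-130.4°

At ω = 500 rad/s:
pole (1 + j500·0.025) = 1 + j12.5 → |·| ≈ 12.54, ∠ ≈ 85.43°
pole (1 + j500·0.002) = 1 + j1 → |·| ≈ 1.4142, ∠ ≈ 45.00°
∠G = (0°) − (85.43° + 45.00°) = -130.43°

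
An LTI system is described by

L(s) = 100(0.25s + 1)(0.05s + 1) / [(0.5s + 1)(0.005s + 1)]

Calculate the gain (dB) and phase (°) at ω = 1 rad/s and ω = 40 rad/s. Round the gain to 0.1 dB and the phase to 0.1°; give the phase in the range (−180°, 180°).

At ω = 1 rad/s:
zero (1 + j1·0.25) = 1 + j0.25 → |·| ≈ 1.0308, ∠ ≈ 14.04°
zero (1 + j1·0.05) = 1 + j0.05 → |·| ≈ 1.0012, ∠ ≈ 2.86°
pole (1 + j1·0.5) = 1 + j0.5 → |·| ≈ 1.118, ∠ ≈ 26.57°
pole (1 + j1·0.005) = 1 + j0.005 → |·| ≈ 1, ∠ ≈ 0.29°
|L| = 100 · 1.0308 · 1.0012 / (1.118 · 1) ≈ 92.311
Gain = 20 log₁₀(92.311) ≈ 39.31 dB
∠L = (14.04° + 2.86°) − (26.57° + 0.29°) = -9.96°

At ω = 40 rad/s:
zero (1 + j40·0.25) = 1 + j10 → |·| ≈ 10.05, ∠ ≈ 84.29°
zero (1 + j40·0.05) = 1 + j2 → |·| ≈ 2.2361, ∠ ≈ 63.43°
pole (1 + j40·0.5) = 1 + j20 → |·| ≈ 20.025, ∠ ≈ 87.14°
pole (1 + j40·0.005) = 1 + j0.2 → |·| ≈ 1.0198, ∠ ≈ 11.31°
|L| = 100 · 10.05 · 2.2361 / (20.025 · 1.0198) ≈ 110.04
Gain = 20 log₁₀(110.04) ≈ 40.83 dB
∠L = (84.29° + 63.43°) − (87.14° + 11.31°) = 49.27°

ω = 1: 39.3 dB, -10.0°; ω = 40: 40.8 dB, 49.3°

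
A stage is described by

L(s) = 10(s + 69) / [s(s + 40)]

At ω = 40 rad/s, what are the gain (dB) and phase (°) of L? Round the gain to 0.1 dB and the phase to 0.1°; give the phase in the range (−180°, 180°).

At s = jω = j40:
zero (s+69): 69 + j40 → |·| = √(69²+40²) = √6361 ≈ 79.756, ∠ = arctan(40/69) ≈ 30.10°
pole (s+40): 40 + j40 → |·| = √(40²+40²) = √3200 ≈ 56.569, ∠ = arctan(40/40) ≈ 45.00°
pole at origin: |s| = 40, ∠ = 90.00° (in denominator)
|L| = 10 · 79.756 / 2262.8 ≈ 0.35247
Gain = 20 log₁₀(0.35247) ≈ -9.06 dB
∠L = 30.10° − 135.00° = -104.90°

-9.1 dB, -104.9°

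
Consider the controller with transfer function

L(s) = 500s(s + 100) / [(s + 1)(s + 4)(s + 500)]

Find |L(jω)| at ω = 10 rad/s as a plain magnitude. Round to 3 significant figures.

At s = jω = j10:
zero (s+100): 100 + j10 → |·| = √(100²+10²) = √10100 ≈ 100.5, ∠ = arctan(10/100) ≈ 5.71°
zero at origin: s = j10 → |·| = 10, ∠ = 90.00°
pole (s+1): 1 + j10 → |·| = √(1²+10²) = √101 ≈ 10.05, ∠ = arctan(10/1) ≈ 84.29°
pole (s+4): 4 + j10 → |·| = √(4²+10²) = √116 ≈ 10.77, ∠ = arctan(10/4) ≈ 68.20°
pole (s+500): 500 + j10 → |·| = √(500²+10²) = √250100 ≈ 500.1, ∠ = arctan(10/500) ≈ 1.15°
|L| = 500 · 1005 / 54130 ≈ 9.2832

9.28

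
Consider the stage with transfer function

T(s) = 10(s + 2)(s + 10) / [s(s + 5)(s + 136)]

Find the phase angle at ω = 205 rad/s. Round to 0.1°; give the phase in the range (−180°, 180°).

At s = jω = j205:
zero (s+2): 2 + j205 → |·| = √(2²+205²) = √42029 ≈ 205.01, ∠ = arctan(205/2) ≈ 89.44°
zero (s+10): 10 + j205 → |·| = √(10²+205²) = √42125 ≈ 205.24, ∠ = arctan(205/10) ≈ 87.21°
pole (s+5): 5 + j205 → |·| = √(5²+205²) = √42050 ≈ 205.06, ∠ = arctan(205/5) ≈ 88.60°
pole (s+136): 136 + j205 → |·| = √(136²+205²) = √60521 ≈ 246.01, ∠ = arctan(205/136) ≈ 56.44°
pole at origin: |s| = 205, ∠ = 90.00° (in denominator)
∠T = 176.65° − 235.04° = -58.39°

-58.4°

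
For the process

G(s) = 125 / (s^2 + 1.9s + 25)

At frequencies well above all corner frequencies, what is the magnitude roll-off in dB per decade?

Each pole contributes −20 dB/decade at high frequency; each zero contributes +20 dB/decade.
Net: 0 zero(s) − 2 pole(s) → -40 dB/decade.

-40 dB/decade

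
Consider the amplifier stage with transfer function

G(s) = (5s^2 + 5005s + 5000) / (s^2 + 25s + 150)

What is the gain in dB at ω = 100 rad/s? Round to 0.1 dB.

33.9 dB

Substitute s = j100:
Numerator: 5(j100)^2 + 5005(j100) + 5000 = -45000 + j500500
Denominator: (j100)^2 + 25(j100) + 150 = -9850 + j2500
|N| = √(45000² + 500500²) ≈ 5.0252e+05, ∠N ≈ 95.14°
|D| = √(9850² + 2500²) ≈ 10162, ∠D ≈ 165.76°
|G| = 5.0252e+05 / 10162 ≈ 49.451
Gain = 20 log₁₀(49.451) ≈ 33.88 dB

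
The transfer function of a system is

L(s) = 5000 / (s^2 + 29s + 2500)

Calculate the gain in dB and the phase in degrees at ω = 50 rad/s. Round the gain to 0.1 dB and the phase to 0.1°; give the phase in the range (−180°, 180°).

At s = jω = j50:
quadratic: (j50)² + 29·j50 + 2500 = 0 + j1450 → |·| ≈ 1450, ∠ ≈ 90.00°
|L| = 5000 / 1450 ≈ 3.4483
Gain = 20 log₁₀(3.4483) ≈ 10.75 dB
∠L = 0.00° − 90.00° = -90.00°

10.8 dB, -90.0°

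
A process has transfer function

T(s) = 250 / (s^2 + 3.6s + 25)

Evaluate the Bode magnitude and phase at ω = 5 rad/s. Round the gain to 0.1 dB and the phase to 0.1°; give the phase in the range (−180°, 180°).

22.9 dB, -90.0°

At s = jω = j5:
quadratic: (j5)² + 3.6·j5 + 25 = 0 + j18 → |·| ≈ 18, ∠ ≈ 90.00°
|T| = 250 / 18 ≈ 13.889
Gain = 20 log₁₀(13.889) ≈ 22.85 dB
∠T = 0.00° − 90.00° = -90.00°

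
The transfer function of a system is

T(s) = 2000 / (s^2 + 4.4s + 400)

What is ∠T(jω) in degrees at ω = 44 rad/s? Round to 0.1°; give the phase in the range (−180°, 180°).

At s = jω = j44:
quadratic: (j44)² + 4.4·j44 + 400 = -1536 + j193.6 → |·| ≈ 1548.2, ∠ ≈ 172.82°
∠T = 0.00° − 172.82° = -172.82°

-172.8°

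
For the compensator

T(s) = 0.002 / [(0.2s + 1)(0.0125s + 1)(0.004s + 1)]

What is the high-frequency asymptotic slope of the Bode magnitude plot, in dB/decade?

-60 dB/decade

Each pole contributes −20 dB/decade at high frequency; each zero contributes +20 dB/decade.
Net: 0 zero(s) − 3 pole(s) → -60 dB/decade.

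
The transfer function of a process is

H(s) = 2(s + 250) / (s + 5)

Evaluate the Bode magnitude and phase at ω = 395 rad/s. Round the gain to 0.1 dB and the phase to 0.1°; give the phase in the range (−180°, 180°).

7.5 dB, -31.6°

At s = jω = j395:
zero (s+250): 250 + j395 → |·| = √(250²+395²) = √218525 ≈ 467.47, ∠ = arctan(395/250) ≈ 57.67°
pole (s+5): 5 + j395 → |·| = √(5²+395²) = √156050 ≈ 395.03, ∠ = arctan(395/5) ≈ 89.27°
|H| = 2 · 467.47 / 395.03 ≈ 2.3668
Gain = 20 log₁₀(2.3668) ≈ 7.48 dB
∠H = 57.67° − 89.27° = -31.60°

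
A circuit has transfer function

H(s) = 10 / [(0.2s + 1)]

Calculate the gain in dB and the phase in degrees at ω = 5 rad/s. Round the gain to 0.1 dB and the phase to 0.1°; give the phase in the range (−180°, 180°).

At ω = 5 rad/s:
pole (1 + j5·0.2) = 1 + j1 → |·| ≈ 1.4142, ∠ ≈ 45.00°
|H| = 10 · 1 / (1.4142) ≈ 7.0711
Gain = 20 log₁₀(7.0711) ≈ 16.99 dB
∠H = (0°) − (45.00°) = -45.00°

17.0 dB, -45.0°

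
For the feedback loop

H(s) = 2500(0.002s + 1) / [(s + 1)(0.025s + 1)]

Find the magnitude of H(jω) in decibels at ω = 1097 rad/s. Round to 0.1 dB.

-14.0 dB

At ω = 1097 rad/s:
zero (1 + j1097·0.002) = 1 + j2.194 → |·| ≈ 2.4111, ∠ ≈ 65.50°
pole (1 + j1097·1) = 1 + j1097 → |·| ≈ 1097, ∠ ≈ 89.95°
pole (1 + j1097·0.025) = 1 + j27.425 → |·| ≈ 27.443, ∠ ≈ 87.91°
|H| = 2500 · 2.4111 / (1097 · 27.443) ≈ 0.20022
Gain = 20 log₁₀(0.20022) ≈ -13.97 dB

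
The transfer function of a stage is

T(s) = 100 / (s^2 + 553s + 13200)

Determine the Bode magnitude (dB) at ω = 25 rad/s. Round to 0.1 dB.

Substitute s = j25:
Numerator: 100 = 100 + j0
Denominator: (j25)^2 + 553(j25) + 13200 = 12575 + j13825
|N| = √(100² + 0²) ≈ 100, ∠N ≈ 0.00°
|D| = √(12575² + 13825²) ≈ 18689, ∠D ≈ 47.71°
|T| = 100 / 18689 ≈ 0.0053507
Gain = 20 log₁₀(0.0053507) ≈ -45.43 dB

-45.4 dB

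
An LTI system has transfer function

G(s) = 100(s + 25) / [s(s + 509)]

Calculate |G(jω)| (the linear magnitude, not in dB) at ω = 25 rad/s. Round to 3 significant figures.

At s = jω = j25:
zero (s+25): 25 + j25 → |·| = √(25²+25²) = √1250 ≈ 35.355, ∠ = arctan(25/25) ≈ 45.00°
pole (s+509): 509 + j25 → |·| = √(509²+25²) = √259706 ≈ 509.61, ∠ = arctan(25/509) ≈ 2.81°
pole at origin: |s| = 25, ∠ = 90.00° (in denominator)
|G| = 100 · 35.355 / 12740 ≈ 0.27751

0.278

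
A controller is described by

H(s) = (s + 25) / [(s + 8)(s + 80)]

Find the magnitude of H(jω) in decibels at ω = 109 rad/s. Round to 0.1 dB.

-42.4 dB

At s = jω = j109:
zero (s+25): 25 + j109 → |·| = √(25²+109²) = √12506 ≈ 111.83, ∠ = arctan(109/25) ≈ 77.08°
pole (s+8): 8 + j109 → |·| = √(8²+109²) = √11945 ≈ 109.29, ∠ = arctan(109/8) ≈ 85.80°
pole (s+80): 80 + j109 → |·| = √(80²+109²) = √18281 ≈ 135.21, ∠ = arctan(109/80) ≈ 53.72°
|H| = 1 · 111.83 / 14777 ≈ 0.0075678
Gain = 20 log₁₀(0.0075678) ≈ -42.42 dB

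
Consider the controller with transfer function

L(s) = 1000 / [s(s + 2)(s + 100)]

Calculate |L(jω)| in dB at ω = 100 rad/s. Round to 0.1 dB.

At s = jω = j100:
pole (s+2): 2 + j100 → |·| = √(2²+100²) = √10004 ≈ 100.02, ∠ = arctan(100/2) ≈ 88.85°
pole (s+100): 100 + j100 → |·| = √(100²+100²) = √20000 ≈ 141.42, ∠ = arctan(100/100) ≈ 45.00°
pole at origin: |s| = 100, ∠ = 90.00° (in denominator)
|L| = 1000 / 1.4145e+06 ≈ 0.00070696
Gain = 20 log₁₀(0.00070696) ≈ -63.01 dB

-63.0 dB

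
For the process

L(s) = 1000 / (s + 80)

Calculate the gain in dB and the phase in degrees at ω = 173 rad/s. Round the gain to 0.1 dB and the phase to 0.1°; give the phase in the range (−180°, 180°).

14.4 dB, -65.2°

At s = jω = j173:
pole (s+80): 80 + j173 → |·| = √(80²+173²) = √36329 ≈ 190.6, ∠ = arctan(173/80) ≈ 65.18°
|L| = 1000 / 190.6 ≈ 5.2466
Gain = 20 log₁₀(5.2466) ≈ 14.40 dB
∠L = 0.00° − 65.18° = -65.18°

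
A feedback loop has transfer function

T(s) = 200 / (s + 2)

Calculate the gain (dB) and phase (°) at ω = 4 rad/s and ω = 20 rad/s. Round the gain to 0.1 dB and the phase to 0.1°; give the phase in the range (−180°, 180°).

At s = jω = j4:
pole (s+2): 2 + j4 → |·| = √(2²+4²) = √20 ≈ 4.4721, ∠ = arctan(4/2) ≈ 63.43°
|T| = 200 / 4.4721 ≈ 44.722
Gain = 20 log₁₀(44.722) ≈ 33.01 dB
∠T = 0.00° − 63.43° = -63.43°

At s = jω = j20:
pole (s+2): 2 + j20 → |·| = √(2²+20²) = √404 ≈ 20.1, ∠ = arctan(20/2) ≈ 84.29°
|T| = 200 / 20.1 ≈ 9.9502
Gain = 20 log₁₀(9.9502) ≈ 19.96 dB
∠T = 0.00° − 84.29° = -84.29°

ω = 4: 33.0 dB, -63.4°; ω = 20: 20.0 dB, -84.3°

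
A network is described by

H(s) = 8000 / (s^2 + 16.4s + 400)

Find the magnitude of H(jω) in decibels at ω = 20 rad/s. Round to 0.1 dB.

At s = jω = j20:
quadratic: (j20)² + 16.4·j20 + 400 = 0 + j328 → |·| ≈ 328, ∠ ≈ 90.00°
|H| = 8000 / 328 ≈ 24.39
Gain = 20 log₁₀(24.39) ≈ 27.74 dB

27.7 dB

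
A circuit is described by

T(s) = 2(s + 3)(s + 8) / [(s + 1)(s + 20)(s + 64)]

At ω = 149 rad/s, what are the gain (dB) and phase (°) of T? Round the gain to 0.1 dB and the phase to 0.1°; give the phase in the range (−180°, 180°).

At s = jω = j149:
zero (s+3): 3 + j149 → |·| = √(3²+149²) = √22210 ≈ 149.03, ∠ = arctan(149/3) ≈ 88.85°
zero (s+8): 8 + j149 → |·| = √(8²+149²) = √22265 ≈ 149.21, ∠ = arctan(149/8) ≈ 86.93°
pole (s+1): 1 + j149 → |·| = √(1²+149²) = √22202 ≈ 149, ∠ = arctan(149/1) ≈ 89.62°
pole (s+20): 20 + j149 → |·| = √(20²+149²) = √22601 ≈ 150.34, ∠ = arctan(149/20) ≈ 82.35°
pole (s+64): 64 + j149 → |·| = √(64²+149²) = √26297 ≈ 162.16, ∠ = arctan(149/64) ≈ 66.76°
|T| = 2 · 22237 / 3.6325e+06 ≈ 0.012243
Gain = 20 log₁₀(0.012243) ≈ -38.24 dB
∠T = 175.78° − 238.73° = -62.95°

-38.2 dB, -63.0°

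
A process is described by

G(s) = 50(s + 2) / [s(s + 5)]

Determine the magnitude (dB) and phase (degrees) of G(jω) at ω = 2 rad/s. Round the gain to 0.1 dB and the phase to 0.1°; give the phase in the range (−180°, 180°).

At s = jω = j2:
zero (s+2): 2 + j2 → |·| = √(2²+2²) = √8 ≈ 2.8284, ∠ = arctan(2/2) ≈ 45.00°
pole (s+5): 5 + j2 → |·| = √(5²+2²) = √29 ≈ 5.3852, ∠ = arctan(2/5) ≈ 21.80°
pole at origin: |s| = 2, ∠ = 90.00° (in denominator)
|G| = 50 · 2.8284 / 10.77 ≈ 13.131
Gain = 20 log₁₀(13.131) ≈ 22.37 dB
∠G = 45.00° − 111.80° = -66.80°

22.4 dB, -66.8°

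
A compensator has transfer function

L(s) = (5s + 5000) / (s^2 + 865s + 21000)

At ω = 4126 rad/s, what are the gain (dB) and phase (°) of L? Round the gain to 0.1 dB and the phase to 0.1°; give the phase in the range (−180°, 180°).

-58.3 dB, -91.8°

Substitute s = j4126:
Numerator: 5(j4126) + 5000 = 5000 + j20630
Denominator: (j4126)^2 + 865(j4126) + 21000 = -17002876 + j3568990
|N| = √(5000² + 20630²) ≈ 21227, ∠N ≈ 76.38°
|D| = √(17002876² + 3568990²) ≈ 1.7373e+07, ∠D ≈ 168.15°
|L| = 21227 / 1.7373e+07 ≈ 0.0012218
Gain = 20 log₁₀(0.0012218) ≈ -58.26 dB
∠L = 76.38° − 168.15° = -91.77°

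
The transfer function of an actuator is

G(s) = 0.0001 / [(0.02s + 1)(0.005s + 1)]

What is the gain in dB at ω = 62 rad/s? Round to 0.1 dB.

At ω = 62 rad/s:
pole (1 + j62·0.02) = 1 + j1.24 → |·| ≈ 1.593, ∠ ≈ 51.12°
pole (1 + j62·0.005) = 1 + j0.31 → |·| ≈ 1.0469, ∠ ≈ 17.22°
|G| = 0.0001 · 1 / (1.593 · 1.0469) ≈ 5.9962e-05
Gain = 20 log₁₀(5.9962e-05) ≈ -84.44 dB

-84.4 dB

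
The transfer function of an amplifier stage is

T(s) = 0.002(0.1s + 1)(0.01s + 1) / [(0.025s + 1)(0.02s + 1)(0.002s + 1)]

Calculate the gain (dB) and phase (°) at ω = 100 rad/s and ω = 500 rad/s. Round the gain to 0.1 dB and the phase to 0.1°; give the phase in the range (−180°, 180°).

At ω = 100 rad/s:
zero (1 + j100·0.1) = 1 + j10 → |·| ≈ 10.05, ∠ ≈ 84.29°
zero (1 + j100·0.01) = 1 + j1 → |·| ≈ 1.4142, ∠ ≈ 45.00°
pole (1 + j100·0.025) = 1 + j2.5 → |·| ≈ 2.6926, ∠ ≈ 68.20°
pole (1 + j100·0.02) = 1 + j2 → |·| ≈ 2.2361, ∠ ≈ 63.43°
pole (1 + j100·0.002) = 1 + j0.2 → |·| ≈ 1.0198, ∠ ≈ 11.31°
|T| = 0.002 · 10.05 · 1.4142 / (2.6926 · 2.2361 · 1.0198) ≈ 0.0046294
Gain = 20 log₁₀(0.0046294) ≈ -46.69 dB
∠T = (84.29° + 45.00°) − (68.20° + 63.43° + 11.31°) = -13.65°

At ω = 500 rad/s:
zero (1 + j500·0.1) = 1 + j50 → |·| ≈ 50.01, ∠ ≈ 88.85°
zero (1 + j500·0.01) = 1 + j5 → |·| ≈ 5.099, ∠ ≈ 78.69°
pole (1 + j500·0.025) = 1 + j12.5 → |·| ≈ 12.54, ∠ ≈ 85.43°
pole (1 + j500·0.02) = 1 + j10 → |·| ≈ 10.05, ∠ ≈ 84.29°
pole (1 + j500·0.002) = 1 + j1 → |·| ≈ 1.4142, ∠ ≈ 45.00°
|T| = 0.002 · 50.01 · 5.099 / (12.54 · 10.05 · 1.4142) ≈ 0.0028615
Gain = 20 log₁₀(0.0028615) ≈ -50.87 dB
∠T = (88.85° + 78.69°) − (85.43° + 84.29° + 45.00°) = -47.18°

ω = 100: -46.7 dB, -13.7°; ω = 500: -50.9 dB, -47.2°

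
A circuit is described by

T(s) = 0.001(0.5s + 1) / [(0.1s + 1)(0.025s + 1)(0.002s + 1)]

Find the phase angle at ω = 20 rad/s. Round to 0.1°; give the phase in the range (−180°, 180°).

-8.0°

At ω = 20 rad/s:
zero (1 + j20·0.5) = 1 + j10 → |·| ≈ 10.05, ∠ ≈ 84.29°
pole (1 + j20·0.1) = 1 + j2 → |·| ≈ 2.2361, ∠ ≈ 63.43°
pole (1 + j20·0.025) = 1 + j0.5 → |·| ≈ 1.118, ∠ ≈ 26.57°
pole (1 + j20·0.002) = 1 + j0.04 → |·| ≈ 1.0008, ∠ ≈ 2.29°
∠T = (84.29°) − (63.43° + 26.57° + 2.29°) = -8.00°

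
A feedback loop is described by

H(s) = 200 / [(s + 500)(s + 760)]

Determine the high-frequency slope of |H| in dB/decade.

-40 dB/decade

Each pole contributes −20 dB/decade at high frequency; each zero contributes +20 dB/decade.
Net: 0 zero(s) − 2 pole(s) → -40 dB/decade.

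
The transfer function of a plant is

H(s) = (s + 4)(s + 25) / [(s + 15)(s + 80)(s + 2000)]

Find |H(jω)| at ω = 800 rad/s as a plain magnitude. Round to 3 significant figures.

0.000462

At s = jω = j800:
zero (s+4): 4 + j800 → |·| = √(4²+800²) = √640016 ≈ 800.01, ∠ = arctan(800/4) ≈ 89.71°
zero (s+25): 25 + j800 → |·| = √(25²+800²) = √640625 ≈ 800.39, ∠ = arctan(800/25) ≈ 88.21°
pole (s+15): 15 + j800 → |·| = √(15²+800²) = √640225 ≈ 800.14, ∠ = arctan(800/15) ≈ 88.93°
pole (s+80): 80 + j800 → |·| = √(80²+800²) = √646400 ≈ 803.99, ∠ = arctan(800/80) ≈ 84.29°
pole (s+2000): 2000 + j800 → |·| = √(2000²+800²) = √4640000 ≈ 2154.1, ∠ = arctan(800/2000) ≈ 21.80°
|H| = 1 · 6.4032e+05 / 1.3857e+09 ≈ 0.00046209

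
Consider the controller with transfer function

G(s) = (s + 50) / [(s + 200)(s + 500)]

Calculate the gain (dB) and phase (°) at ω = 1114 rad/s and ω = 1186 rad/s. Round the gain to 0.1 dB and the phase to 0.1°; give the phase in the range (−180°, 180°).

ω = 1114: -61.9 dB, -58.2°; ω = 1186: -62.3 dB, -60.0°

At s = jω = j1114:
zero (s+50): 50 + j1114 → |·| = √(50²+1114²) = √1243496 ≈ 1115.1, ∠ = arctan(1114/50) ≈ 87.43°
pole (s+200): 200 + j1114 → |·| = √(200²+1114²) = √1280996 ≈ 1131.8, ∠ = arctan(1114/200) ≈ 79.82°
pole (s+500): 500 + j1114 → |·| = √(500²+1114²) = √1490996 ≈ 1221.1, ∠ = arctan(1114/500) ≈ 65.83°
|G| = 1 · 1115.1 / 1.382e+06 ≈ 0.00080687
Gain = 20 log₁₀(0.00080687) ≈ -61.86 dB
∠G = 87.43° − 145.65° = -58.22°

At s = jω = j1186:
zero (s+50): 50 + j1186 → |·| = √(50²+1186²) = √1409096 ≈ 1187.1, ∠ = arctan(1186/50) ≈ 87.59°
pole (s+200): 200 + j1186 → |·| = √(200²+1186²) = √1446596 ≈ 1202.7, ∠ = arctan(1186/200) ≈ 80.43°
pole (s+500): 500 + j1186 → |·| = √(500²+1186²) = √1656596 ≈ 1287.1, ∠ = arctan(1186/500) ≈ 67.14°
|G| = 1 · 1187.1 / 1.548e+06 ≈ 0.00076686
Gain = 20 log₁₀(0.00076686) ≈ -62.31 dB
∠G = 87.59° − 147.57° = -59.98°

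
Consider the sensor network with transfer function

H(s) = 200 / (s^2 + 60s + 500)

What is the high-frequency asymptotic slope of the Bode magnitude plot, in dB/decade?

Each pole contributes −20 dB/decade at high frequency; each zero contributes +20 dB/decade.
Net: 0 zero(s) − 2 pole(s) → -40 dB/decade.

-40 dB/decade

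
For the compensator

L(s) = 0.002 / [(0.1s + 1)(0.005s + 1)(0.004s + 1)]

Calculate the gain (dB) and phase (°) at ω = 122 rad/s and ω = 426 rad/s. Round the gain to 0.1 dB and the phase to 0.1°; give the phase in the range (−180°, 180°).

ω = 122: -78.0 dB, -142.7°; ω = 426: -99.9 dB, 146.9°

At ω = 122 rad/s:
pole (1 + j122·0.1) = 1 + j12.2 → |·| ≈ 12.241, ∠ ≈ 85.31°
pole (1 + j122·0.005) = 1 + j0.61 → |·| ≈ 1.1714, ∠ ≈ 31.38°
pole (1 + j122·0.004) = 1 + j0.488 → |·| ≈ 1.1127, ∠ ≈ 26.01°
|L| = 0.002 · 1 / (12.241 · 1.1714 · 1.1127) ≈ 0.00012535
Gain = 20 log₁₀(0.00012535) ≈ -78.04 dB
∠L = (0°) − (85.31° + 31.38° + 26.01°) = -142.70°

At ω = 426 rad/s:
pole (1 + j426·0.1) = 1 + j42.6 → |·| ≈ 42.612, ∠ ≈ 88.66°
pole (1 + j426·0.005) = 1 + j2.13 → |·| ≈ 2.3531, ∠ ≈ 64.85°
pole (1 + j426·0.004) = 1 + j1.704 → |·| ≈ 1.9758, ∠ ≈ 59.59°
|L| = 0.002 · 1 / (42.612 · 2.3531 · 1.9758) ≈ 1.0095e-05
Gain = 20 log₁₀(1.0095e-05) ≈ -99.92 dB
∠L = (0°) − (88.66° + 64.85° + 59.59°) = -213.10° ≡ 146.90° (principal value)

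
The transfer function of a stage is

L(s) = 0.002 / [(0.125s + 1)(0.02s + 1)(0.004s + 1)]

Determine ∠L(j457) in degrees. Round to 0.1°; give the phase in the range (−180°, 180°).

125.9°

At ω = 457 rad/s:
pole (1 + j457·0.125) = 1 + j57.125 → |·| ≈ 57.134, ∠ ≈ 89.00°
pole (1 + j457·0.02) = 1 + j9.14 → |·| ≈ 9.1945, ∠ ≈ 83.76°
pole (1 + j457·0.004) = 1 + j1.828 → |·| ≈ 2.0836, ∠ ≈ 61.32°
∠L = (0°) − (89.00° + 83.76° + 61.32°) = -234.08° ≡ 125.92° (principal value)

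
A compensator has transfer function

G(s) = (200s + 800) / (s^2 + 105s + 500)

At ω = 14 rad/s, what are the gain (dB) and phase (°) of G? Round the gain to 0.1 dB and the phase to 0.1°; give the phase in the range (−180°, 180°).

Substitute s = j14:
Numerator: 200(j14) + 800 = 800 + j2800
Denominator: (j14)^2 + 105(j14) + 500 = 304 + j1470
|N| = √(800² + 2800²) ≈ 2912, ∠N ≈ 74.05°
|D| = √(304² + 1470²) ≈ 1501.1, ∠D ≈ 78.32°
|G| = 2912 / 1501.1 ≈ 1.9399
Gain = 20 log₁₀(1.9399) ≈ 5.76 dB
∠G = 74.05° − 78.32° = -4.27°

5.8 dB, -4.3°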